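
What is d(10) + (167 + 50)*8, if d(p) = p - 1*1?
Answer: 1745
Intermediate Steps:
d(p) = -1 + p (d(p) = p - 1 = -1 + p)
d(10) + (167 + 50)*8 = (-1 + 10) + (167 + 50)*8 = 9 + 217*8 = 9 + 1736 = 1745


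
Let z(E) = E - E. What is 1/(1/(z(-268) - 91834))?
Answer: -91834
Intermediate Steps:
z(E) = 0
1/(1/(z(-268) - 91834)) = 1/(1/(0 - 91834)) = 1/(1/(-91834)) = 1/(-1/91834) = -91834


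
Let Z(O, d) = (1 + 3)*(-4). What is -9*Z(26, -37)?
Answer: 144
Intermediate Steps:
Z(O, d) = -16 (Z(O, d) = 4*(-4) = -16)
-9*Z(26, -37) = -9*(-16) = 144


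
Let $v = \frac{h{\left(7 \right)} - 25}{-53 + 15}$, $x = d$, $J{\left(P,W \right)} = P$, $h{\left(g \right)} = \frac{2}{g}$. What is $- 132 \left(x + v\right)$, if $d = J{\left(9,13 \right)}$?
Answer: $- \frac{169422}{133} \approx -1273.8$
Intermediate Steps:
$d = 9$
$x = 9$
$v = \frac{173}{266}$ ($v = \frac{\frac{2}{7} - 25}{-53 + 15} = \frac{2 \cdot \frac{1}{7} - 25}{-38} = \left(\frac{2}{7} - 25\right) \left(- \frac{1}{38}\right) = \left(- \frac{173}{7}\right) \left(- \frac{1}{38}\right) = \frac{173}{266} \approx 0.65038$)
$- 132 \left(x + v\right) = - 132 \left(9 + \frac{173}{266}\right) = \left(-132\right) \frac{2567}{266} = - \frac{169422}{133}$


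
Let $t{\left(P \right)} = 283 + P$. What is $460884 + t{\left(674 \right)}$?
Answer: $461841$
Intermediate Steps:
$460884 + t{\left(674 \right)} = 460884 + \left(283 + 674\right) = 460884 + 957 = 461841$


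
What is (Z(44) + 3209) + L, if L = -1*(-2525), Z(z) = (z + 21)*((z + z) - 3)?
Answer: 11259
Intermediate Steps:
Z(z) = (-3 + 2*z)*(21 + z) (Z(z) = (21 + z)*(2*z - 3) = (21 + z)*(-3 + 2*z) = (-3 + 2*z)*(21 + z))
L = 2525
(Z(44) + 3209) + L = ((-63 + 2*44² + 39*44) + 3209) + 2525 = ((-63 + 2*1936 + 1716) + 3209) + 2525 = ((-63 + 3872 + 1716) + 3209) + 2525 = (5525 + 3209) + 2525 = 8734 + 2525 = 11259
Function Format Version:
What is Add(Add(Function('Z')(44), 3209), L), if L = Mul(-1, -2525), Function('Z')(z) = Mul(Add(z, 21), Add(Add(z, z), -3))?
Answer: 11259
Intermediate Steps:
Function('Z')(z) = Mul(Add(-3, Mul(2, z)), Add(21, z)) (Function('Z')(z) = Mul(Add(21, z), Add(Mul(2, z), -3)) = Mul(Add(21, z), Add(-3, Mul(2, z))) = Mul(Add(-3, Mul(2, z)), Add(21, z)))
L = 2525
Add(Add(Function('Z')(44), 3209), L) = Add(Add(Add(-63, Mul(2, Pow(44, 2)), Mul(39, 44)), 3209), 2525) = Add(Add(Add(-63, Mul(2, 1936), 1716), 3209), 2525) = Add(Add(Add(-63, 3872, 1716), 3209), 2525) = Add(Add(5525, 3209), 2525) = Add(8734, 2525) = 11259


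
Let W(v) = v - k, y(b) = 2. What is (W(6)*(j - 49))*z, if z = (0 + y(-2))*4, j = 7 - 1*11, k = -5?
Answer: -4664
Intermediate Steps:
j = -4 (j = 7 - 11 = -4)
W(v) = 5 + v (W(v) = v - 1*(-5) = v + 5 = 5 + v)
z = 8 (z = (0 + 2)*4 = 2*4 = 8)
(W(6)*(j - 49))*z = ((5 + 6)*(-4 - 49))*8 = (11*(-53))*8 = -583*8 = -4664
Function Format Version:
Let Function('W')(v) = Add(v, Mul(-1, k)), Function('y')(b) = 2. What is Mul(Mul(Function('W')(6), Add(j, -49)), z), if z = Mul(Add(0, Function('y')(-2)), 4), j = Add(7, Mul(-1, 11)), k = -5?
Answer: -4664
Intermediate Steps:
j = -4 (j = Add(7, -11) = -4)
Function('W')(v) = Add(5, v) (Function('W')(v) = Add(v, Mul(-1, -5)) = Add(v, 5) = Add(5, v))
z = 8 (z = Mul(Add(0, 2), 4) = Mul(2, 4) = 8)
Mul(Mul(Function('W')(6), Add(j, -49)), z) = Mul(Mul(Add(5, 6), Add(-4, -49)), 8) = Mul(Mul(11, -53), 8) = Mul(-583, 8) = -4664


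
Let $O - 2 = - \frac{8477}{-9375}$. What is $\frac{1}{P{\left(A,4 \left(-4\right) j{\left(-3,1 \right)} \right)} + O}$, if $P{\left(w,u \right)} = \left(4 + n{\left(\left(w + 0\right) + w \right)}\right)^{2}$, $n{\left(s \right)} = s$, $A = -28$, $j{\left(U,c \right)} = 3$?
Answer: $\frac{9375}{25377227} \approx 0.00036943$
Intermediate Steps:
$O = \frac{27227}{9375}$ ($O = 2 - \frac{8477}{-9375} = 2 - - \frac{8477}{9375} = 2 + \frac{8477}{9375} = \frac{27227}{9375} \approx 2.9042$)
$P{\left(w,u \right)} = \left(4 + 2 w\right)^{2}$ ($P{\left(w,u \right)} = \left(4 + \left(\left(w + 0\right) + w\right)\right)^{2} = \left(4 + \left(w + w\right)\right)^{2} = \left(4 + 2 w\right)^{2}$)
$\frac{1}{P{\left(A,4 \left(-4\right) j{\left(-3,1 \right)} \right)} + O} = \frac{1}{4 \left(2 - 28\right)^{2} + \frac{27227}{9375}} = \frac{1}{4 \left(-26\right)^{2} + \frac{27227}{9375}} = \frac{1}{4 \cdot 676 + \frac{27227}{9375}} = \frac{1}{2704 + \frac{27227}{9375}} = \frac{1}{\frac{25377227}{9375}} = \frac{9375}{25377227}$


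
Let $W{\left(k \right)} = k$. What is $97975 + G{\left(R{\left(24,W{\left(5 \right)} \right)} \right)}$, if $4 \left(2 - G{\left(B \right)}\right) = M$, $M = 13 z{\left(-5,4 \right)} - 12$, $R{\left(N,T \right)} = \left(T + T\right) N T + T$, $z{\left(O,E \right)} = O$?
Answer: $\frac{391985}{4} \approx 97996.0$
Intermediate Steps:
$R{\left(N,T \right)} = T + 2 N T^{2}$ ($R{\left(N,T \right)} = 2 T N T + T = 2 N T T + T = 2 N T^{2} + T = T + 2 N T^{2}$)
$M = -77$ ($M = 13 \left(-5\right) - 12 = -65 - 12 = -77$)
$G{\left(B \right)} = \frac{85}{4}$ ($G{\left(B \right)} = 2 - - \frac{77}{4} = 2 + \frac{77}{4} = \frac{85}{4}$)
$97975 + G{\left(R{\left(24,W{\left(5 \right)} \right)} \right)} = 97975 + \frac{85}{4} = \frac{391985}{4}$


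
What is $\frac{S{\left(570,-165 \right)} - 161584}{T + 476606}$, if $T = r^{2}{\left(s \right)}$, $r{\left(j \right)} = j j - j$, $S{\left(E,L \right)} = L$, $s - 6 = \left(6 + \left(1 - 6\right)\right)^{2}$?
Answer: $- \frac{161749}{478370} \approx -0.33813$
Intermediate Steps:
$s = 7$ ($s = 6 + \left(6 + \left(1 - 6\right)\right)^{2} = 6 + \left(6 - 5\right)^{2} = 6 + 1^{2} = 6 + 1 = 7$)
$r{\left(j \right)} = j^{2} - j$
$T = 1764$ ($T = \left(7 \left(-1 + 7\right)\right)^{2} = \left(7 \cdot 6\right)^{2} = 42^{2} = 1764$)
$\frac{S{\left(570,-165 \right)} - 161584}{T + 476606} = \frac{-165 - 161584}{1764 + 476606} = - \frac{161749}{478370}$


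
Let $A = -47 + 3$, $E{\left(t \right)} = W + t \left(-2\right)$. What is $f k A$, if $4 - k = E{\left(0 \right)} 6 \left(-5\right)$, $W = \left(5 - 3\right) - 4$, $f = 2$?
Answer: $4928$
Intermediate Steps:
$W = -2$ ($W = 2 - 4 = -2$)
$E{\left(t \right)} = -2 - 2 t$ ($E{\left(t \right)} = -2 + t \left(-2\right) = -2 - 2 t$)
$k = -56$ ($k = 4 - \left(-2 - 0\right) 6 \left(-5\right) = 4 - \left(-2 + 0\right) 6 \left(-5\right) = 4 - \left(-2\right) 6 \left(-5\right) = 4 - \left(-12\right) \left(-5\right) = 4 - 60 = -56$)
$A = -44$
$f k A = 2 \left(-56\right) \left(-44\right) = \left(-112\right) \left(-44\right) = 4928$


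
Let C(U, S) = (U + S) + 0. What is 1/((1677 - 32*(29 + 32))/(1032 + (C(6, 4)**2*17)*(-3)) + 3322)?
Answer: 4068/13514171 ≈ 0.00030102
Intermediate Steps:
C(U, S) = S + U (C(U, S) = (S + U) + 0 = S + U)
1/((1677 - 32*(29 + 32))/(1032 + (C(6, 4)**2*17)*(-3)) + 3322) = 1/((1677 - 32*(29 + 32))/(1032 + ((4 + 6)**2*17)*(-3)) + 3322) = 1/((1677 - 32*61)/(1032 + (10**2*17)*(-3)) + 3322) = 1/((1677 - 1952)/(1032 + (100*17)*(-3)) + 3322) = 1/(-275/(1032 + 1700*(-3)) + 3322) = 1/(-275/(1032 - 5100) + 3322) = 1/(-275/(-4068) + 3322) = 1/(-275*(-1/4068) + 3322) = 1/(275/4068 + 3322) = 1/(13514171/4068) = 4068/13514171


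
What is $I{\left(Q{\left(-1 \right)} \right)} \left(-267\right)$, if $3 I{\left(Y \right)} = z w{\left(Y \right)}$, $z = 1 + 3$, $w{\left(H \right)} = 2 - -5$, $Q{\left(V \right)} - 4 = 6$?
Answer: $-2492$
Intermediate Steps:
$Q{\left(V \right)} = 10$ ($Q{\left(V \right)} = 4 + 6 = 10$)
$w{\left(H \right)} = 7$ ($w{\left(H \right)} = 2 + 5 = 7$)
$z = 4$
$I{\left(Y \right)} = \frac{28}{3}$ ($I{\left(Y \right)} = \frac{4 \cdot 7}{3} = \frac{1}{3} \cdot 28 = \frac{28}{3}$)
$I{\left(Q{\left(-1 \right)} \right)} \left(-267\right) = \frac{28}{3} \left(-267\right) = -2492$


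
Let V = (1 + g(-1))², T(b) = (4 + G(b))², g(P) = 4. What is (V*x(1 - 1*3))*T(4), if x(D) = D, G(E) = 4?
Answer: -3200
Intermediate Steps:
T(b) = 64 (T(b) = (4 + 4)² = 8² = 64)
V = 25 (V = (1 + 4)² = 5² = 25)
(V*x(1 - 1*3))*T(4) = (25*(1 - 1*3))*64 = (25*(1 - 3))*64 = (25*(-2))*64 = -50*64 = -3200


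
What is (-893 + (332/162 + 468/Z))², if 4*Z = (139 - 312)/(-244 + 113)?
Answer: 54448179967801/196364169 ≈ 2.7728e+5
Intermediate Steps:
Z = 173/524 (Z = ((139 - 312)/(-244 + 113))/4 = (-173/(-131))/4 = (-173*(-1/131))/4 = (¼)*(173/131) = 173/524 ≈ 0.33015)
(-893 + (332/162 + 468/Z))² = (-893 + (332/162 + 468/(173/524)))² = (-893 + (332*(1/162) + 468*(524/173)))² = (-893 + (166/81 + 245232/173))² = (-893 + 19892510/14013)² = (7378901/14013)² = 54448179967801/196364169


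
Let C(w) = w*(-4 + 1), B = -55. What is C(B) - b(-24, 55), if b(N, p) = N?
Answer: 189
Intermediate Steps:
C(w) = -3*w (C(w) = w*(-3) = -3*w)
C(B) - b(-24, 55) = -3*(-55) - 1*(-24) = 165 + 24 = 189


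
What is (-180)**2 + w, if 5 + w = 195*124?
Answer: 56575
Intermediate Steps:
w = 24175 (w = -5 + 195*124 = -5 + 24180 = 24175)
(-180)**2 + w = (-180)**2 + 24175 = 32400 + 24175 = 56575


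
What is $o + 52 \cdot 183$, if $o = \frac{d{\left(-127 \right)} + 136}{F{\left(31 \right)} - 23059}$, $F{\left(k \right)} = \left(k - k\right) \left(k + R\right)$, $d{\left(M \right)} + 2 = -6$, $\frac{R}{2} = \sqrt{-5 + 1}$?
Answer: $\frac{219429316}{23059} \approx 9516.0$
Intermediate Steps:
$R = 4 i$ ($R = 2 \sqrt{-5 + 1} = 2 \sqrt{-4} = 2 \cdot 2 i = 4 i \approx 4.0 i$)
$d{\left(M \right)} = -8$ ($d{\left(M \right)} = -2 - 6 = -8$)
$F{\left(k \right)} = 0$ ($F{\left(k \right)} = \left(k - k\right) \left(k + 4 i\right) = 0 \left(k + 4 i\right) = 0$)
$o = - \frac{128}{23059}$ ($o = \frac{-8 + 136}{0 - 23059} = \frac{128}{-23059} = 128 \left(- \frac{1}{23059}\right) = - \frac{128}{23059} \approx -0.005551$)
$o + 52 \cdot 183 = - \frac{128}{23059} + 52 \cdot 183 = - \frac{128}{23059} + 9516 = \frac{219429316}{23059}$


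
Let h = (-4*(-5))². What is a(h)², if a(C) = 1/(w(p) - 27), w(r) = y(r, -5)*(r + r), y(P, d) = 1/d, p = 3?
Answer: 25/19881 ≈ 0.0012575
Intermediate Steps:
h = 400 (h = 20² = 400)
w(r) = -2*r/5 (w(r) = (r + r)/(-5) = -2*r/5)
a(C) = -5/141 (a(C) = 1/(-⅖*3 - 27) = 1/(-6/5 - 27) = 1/(-141/5) = -5/141)
a(h)² = (-5/141)² = 25/19881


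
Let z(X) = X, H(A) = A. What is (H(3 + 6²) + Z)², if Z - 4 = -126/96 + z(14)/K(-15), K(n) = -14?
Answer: 423801/256 ≈ 1655.5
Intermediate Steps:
Z = 27/16 (Z = 4 + (-126/96 + 14/(-14)) = 4 + (-126*1/96 + 14*(-1/14)) = 4 + (-21/16 - 1) = 4 - 37/16 = 27/16 ≈ 1.6875)
(H(3 + 6²) + Z)² = ((3 + 6²) + 27/16)² = ((3 + 36) + 27/16)² = (39 + 27/16)² = (651/16)² = 423801/256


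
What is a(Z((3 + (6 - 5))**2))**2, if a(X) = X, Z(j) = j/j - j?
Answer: 225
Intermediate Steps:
Z(j) = 1 - j
a(Z((3 + (6 - 5))**2))**2 = (1 - (3 + (6 - 5))**2)**2 = (1 - (3 + 1)**2)**2 = (1 - 1*4**2)**2 = (1 - 1*16)**2 = (1 - 16)**2 = (-15)**2 = 225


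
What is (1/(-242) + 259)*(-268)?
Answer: -8398718/121 ≈ -69411.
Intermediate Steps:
(1/(-242) + 259)*(-268) = (-1/242 + 259)*(-268) = (62677/242)*(-268) = -8398718/121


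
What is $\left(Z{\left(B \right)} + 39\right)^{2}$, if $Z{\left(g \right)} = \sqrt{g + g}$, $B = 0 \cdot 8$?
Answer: $1521$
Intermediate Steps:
$B = 0$
$Z{\left(g \right)} = \sqrt{2} \sqrt{g}$ ($Z{\left(g \right)} = \sqrt{2 g} = \sqrt{2} \sqrt{g}$)
$\left(Z{\left(B \right)} + 39\right)^{2} = \left(\sqrt{2} \sqrt{0} + 39\right)^{2} = \left(\sqrt{2} \cdot 0 + 39\right)^{2} = \left(0 + 39\right)^{2} = 39^{2} = 1521$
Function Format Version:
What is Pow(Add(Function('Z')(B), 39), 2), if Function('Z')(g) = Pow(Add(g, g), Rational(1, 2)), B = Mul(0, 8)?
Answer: 1521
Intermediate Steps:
B = 0
Function('Z')(g) = Mul(Pow(2, Rational(1, 2)), Pow(g, Rational(1, 2))) (Function('Z')(g) = Pow(Mul(2, g), Rational(1, 2)) = Mul(Pow(2, Rational(1, 2)), Pow(g, Rational(1, 2))))
Pow(Add(Function('Z')(B), 39), 2) = Pow(Add(Mul(Pow(2, Rational(1, 2)), Pow(0, Rational(1, 2))), 39), 2) = Pow(Add(Mul(Pow(2, Rational(1, 2)), 0), 39), 2) = Pow(Add(0, 39), 2) = Pow(39, 2) = 1521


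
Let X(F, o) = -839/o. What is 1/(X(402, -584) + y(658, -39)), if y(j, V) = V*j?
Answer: -584/14985769 ≈ -3.8970e-5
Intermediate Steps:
1/(X(402, -584) + y(658, -39)) = 1/(-839/(-584) - 39*658) = 1/(-839*(-1/584) - 25662) = 1/(839/584 - 25662) = 1/(-14985769/584) = -584/14985769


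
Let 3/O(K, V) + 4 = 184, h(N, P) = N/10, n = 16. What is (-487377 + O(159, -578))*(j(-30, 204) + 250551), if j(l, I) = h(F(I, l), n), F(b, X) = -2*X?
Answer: -2442314296261/20 ≈ -1.2212e+11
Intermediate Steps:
h(N, P) = N/10 (h(N, P) = N*(1/10) = N/10)
O(K, V) = 1/60 (O(K, V) = 3/(-4 + 184) = 3/180 = 3*(1/180) = 1/60)
j(l, I) = -l/5 (j(l, I) = (-2*l)/10 = -l/5)
(-487377 + O(159, -578))*(j(-30, 204) + 250551) = (-487377 + 1/60)*(-1/5*(-30) + 250551) = -29242619*(6 + 250551)/60 = -29242619/60*250557 = -2442314296261/20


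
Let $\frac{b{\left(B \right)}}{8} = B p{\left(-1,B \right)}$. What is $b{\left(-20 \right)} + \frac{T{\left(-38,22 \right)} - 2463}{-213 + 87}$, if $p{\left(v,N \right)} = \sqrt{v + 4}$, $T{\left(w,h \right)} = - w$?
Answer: $\frac{2425}{126} - 160 \sqrt{3} \approx -257.88$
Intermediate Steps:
$p{\left(v,N \right)} = \sqrt{4 + v}$
$b{\left(B \right)} = 8 B \sqrt{3}$ ($b{\left(B \right)} = 8 B \sqrt{4 - 1} = 8 B \sqrt{3}$)
$b{\left(-20 \right)} + \frac{T{\left(-38,22 \right)} - 2463}{-213 + 87} = 8 \left(-20\right) \sqrt{3} + \frac{\left(-1\right) \left(-38\right) - 2463}{-213 + 87} = - 160 \sqrt{3} + \frac{38 - 2463}{-126} = - 160 \sqrt{3} - - \frac{2425}{126} = - 160 \sqrt{3} + \frac{2425}{126} = \frac{2425}{126} - 160 \sqrt{3}$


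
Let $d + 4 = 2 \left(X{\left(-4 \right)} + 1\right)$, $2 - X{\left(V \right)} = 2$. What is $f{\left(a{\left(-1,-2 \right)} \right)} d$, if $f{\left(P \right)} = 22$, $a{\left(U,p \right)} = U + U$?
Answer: $-44$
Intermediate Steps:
$X{\left(V \right)} = 0$ ($X{\left(V \right)} = 2 - 2 = 0$)
$a{\left(U,p \right)} = 2 U$
$d = -2$ ($d = -4 + 2 \left(0 + 1\right) = -4 + 2 \cdot 1 = -4 + 2 = -2$)
$f{\left(a{\left(-1,-2 \right)} \right)} d = 22 \left(-2\right) = -44$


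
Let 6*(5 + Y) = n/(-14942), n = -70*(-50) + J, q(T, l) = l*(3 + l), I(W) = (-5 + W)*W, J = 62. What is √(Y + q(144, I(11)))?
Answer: √9140545550418/44826 ≈ 67.446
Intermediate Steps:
I(W) = W*(-5 + W)
n = 3562 (n = -70*(-50) + 62 = 3500 + 62 = 3562)
Y = -225911/44826 (Y = -5 + (3562/(-14942))/6 = -5 + (3562*(-1/14942))/6 = -5 + (⅙)*(-1781/7471) = -5 - 1781/44826 = -225911/44826 ≈ -5.0397)
√(Y + q(144, I(11))) = √(-225911/44826 + (11*(-5 + 11))*(3 + 11*(-5 + 11))) = √(-225911/44826 + (11*6)*(3 + 11*6)) = √(-225911/44826 + 66*(3 + 66)) = √(-225911/44826 + 66*69) = √(-225911/44826 + 4554) = √(203911693/44826) = √9140545550418/44826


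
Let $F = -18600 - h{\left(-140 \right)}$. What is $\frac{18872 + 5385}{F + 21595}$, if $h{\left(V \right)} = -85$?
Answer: $\frac{24257}{3080} \approx 7.8756$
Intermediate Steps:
$F = -18515$ ($F = -18600 - -85 = -18600 + 85 = -18515$)
$\frac{18872 + 5385}{F + 21595} = \frac{18872 + 5385}{-18515 + 21595} = \frac{24257}{3080}$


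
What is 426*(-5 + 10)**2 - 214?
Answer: 10436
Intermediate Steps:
426*(-5 + 10)**2 - 214 = 426*5**2 - 214 = 426*25 - 214 = 10650 - 214 = 10436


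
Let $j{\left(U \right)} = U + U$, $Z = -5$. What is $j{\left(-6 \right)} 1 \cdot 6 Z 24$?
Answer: $8640$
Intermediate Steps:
$j{\left(U \right)} = 2 U$
$j{\left(-6 \right)} 1 \cdot 6 Z 24 = 2 \left(-6\right) 1 \cdot 6 \left(-5\right) 24 = - 12 \cdot 6 \left(-5\right) 24 = \left(-12\right) \left(-30\right) 24 = 360 \cdot 24 = 8640$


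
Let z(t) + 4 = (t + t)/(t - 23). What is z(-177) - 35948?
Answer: -3595023/100 ≈ -35950.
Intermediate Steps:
z(t) = -4 + 2*t/(-23 + t) (z(t) = -4 + (t + t)/(t - 23) = -4 + (2*t)/(-23 + t) = -4 + 2*t/(-23 + t))
z(-177) - 35948 = 2*(46 - 1*(-177))/(-23 - 177) - 35948 = 2*(46 + 177)/(-200) - 35948 = 2*(-1/200)*223 - 35948 = -223/100 - 35948 = -3595023/100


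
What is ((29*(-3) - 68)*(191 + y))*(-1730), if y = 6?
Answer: 52825550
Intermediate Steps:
((29*(-3) - 68)*(191 + y))*(-1730) = ((29*(-3) - 68)*(191 + 6))*(-1730) = ((-87 - 68)*197)*(-1730) = -155*197*(-1730) = -30535*(-1730) = 52825550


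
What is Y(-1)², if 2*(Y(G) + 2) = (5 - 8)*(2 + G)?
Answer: 49/4 ≈ 12.250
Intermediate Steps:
Y(G) = -5 - 3*G/2 (Y(G) = -2 + ((5 - 8)*(2 + G))/2 = -2 + (-3*(2 + G))/2 = -2 + (-6 - 3*G)/2 = -2 + (-3 - 3*G/2) = -5 - 3*G/2)
Y(-1)² = (-5 - 3/2*(-1))² = (-5 + 3/2)² = (-7/2)² = 49/4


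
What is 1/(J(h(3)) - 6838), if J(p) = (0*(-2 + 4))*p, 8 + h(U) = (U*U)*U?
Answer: -1/6838 ≈ -0.00014624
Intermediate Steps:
h(U) = -8 + U³ (h(U) = -8 + (U*U)*U = -8 + U²*U = -8 + U³)
J(p) = 0 (J(p) = (0*2)*p = 0*p = 0)
1/(J(h(3)) - 6838) = 1/(0 - 6838) = 1/(-6838) = -1/6838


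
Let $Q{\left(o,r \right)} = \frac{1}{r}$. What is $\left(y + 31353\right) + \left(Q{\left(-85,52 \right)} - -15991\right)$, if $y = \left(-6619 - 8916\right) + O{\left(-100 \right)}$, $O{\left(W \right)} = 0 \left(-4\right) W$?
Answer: $\frac{1654069}{52} \approx 31809.0$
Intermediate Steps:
$O{\left(W \right)} = 0$ ($O{\left(W \right)} = 0 W = 0$)
$y = -15535$ ($y = \left(-6619 - 8916\right) + 0 = -15535 + 0 = -15535$)
$\left(y + 31353\right) + \left(Q{\left(-85,52 \right)} - -15991\right) = \left(-15535 + 31353\right) + \left(\frac{1}{52} - -15991\right) = 15818 + \left(\frac{1}{52} + 15991\right) = 15818 + \frac{831533}{52} = \frac{1654069}{52}$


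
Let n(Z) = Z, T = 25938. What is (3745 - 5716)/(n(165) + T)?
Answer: -657/8701 ≈ -0.075509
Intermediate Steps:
(3745 - 5716)/(n(165) + T) = (3745 - 5716)/(165 + 25938) = -1971/26103 = -1971*1/26103 = -657/8701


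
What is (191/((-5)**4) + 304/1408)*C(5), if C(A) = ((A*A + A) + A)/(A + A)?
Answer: 200781/110000 ≈ 1.8253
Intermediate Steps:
C(A) = (A**2 + 2*A)/(2*A) (C(A) = ((A**2 + A) + A)/((2*A)) = ((A + A**2) + A)*(1/(2*A)) = (A**2 + 2*A)*(1/(2*A)) = (A**2 + 2*A)/(2*A))
(191/((-5)**4) + 304/1408)*C(5) = (191/((-5)**4) + 304/1408)*(1 + (1/2)*5) = (191/625 + 304*(1/1408))*(1 + 5/2) = (191*(1/625) + 19/88)*(7/2) = (191/625 + 19/88)*(7/2) = (28683/55000)*(7/2) = 200781/110000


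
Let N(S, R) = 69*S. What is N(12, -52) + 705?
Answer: 1533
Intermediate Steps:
N(12, -52) + 705 = 69*12 + 705 = 828 + 705 = 1533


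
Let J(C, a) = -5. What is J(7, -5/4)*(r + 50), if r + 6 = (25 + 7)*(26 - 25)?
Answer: -380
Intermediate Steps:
r = 26 (r = -6 + (25 + 7)*(26 - 25) = -6 + 32*1 = -6 + 32 = 26)
J(7, -5/4)*(r + 50) = -5*(26 + 50) = -5*76 = -380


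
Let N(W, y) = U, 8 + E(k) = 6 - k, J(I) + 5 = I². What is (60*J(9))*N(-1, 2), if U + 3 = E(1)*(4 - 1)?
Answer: -54720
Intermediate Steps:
J(I) = -5 + I²
E(k) = -2 - k (E(k) = -8 + (6 - k) = -2 - k)
U = -12 (U = -3 + (-2 - 1*1)*(4 - 1) = -3 + (-2 - 1)*3 = -3 - 3*3 = -3 - 9 = -12)
N(W, y) = -12
(60*J(9))*N(-1, 2) = (60*(-5 + 9²))*(-12) = (60*(-5 + 81))*(-12) = (60*76)*(-12) = 4560*(-12) = -54720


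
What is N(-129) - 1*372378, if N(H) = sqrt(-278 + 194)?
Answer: -372378 + 2*I*sqrt(21) ≈ -3.7238e+5 + 9.1651*I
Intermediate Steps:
N(H) = 2*I*sqrt(21) (N(H) = sqrt(-84) = 2*I*sqrt(21))
N(-129) - 1*372378 = 2*I*sqrt(21) - 1*372378 = 2*I*sqrt(21) - 372378 = -372378 + 2*I*sqrt(21)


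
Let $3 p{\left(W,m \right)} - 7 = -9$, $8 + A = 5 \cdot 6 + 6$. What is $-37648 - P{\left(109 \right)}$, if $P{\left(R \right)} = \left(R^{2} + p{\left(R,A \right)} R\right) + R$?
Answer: $- \frac{148696}{3} \approx -49565.0$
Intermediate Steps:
$A = 28$ ($A = -8 + \left(5 \cdot 6 + 6\right) = -8 + \left(30 + 6\right) = -8 + 36 = 28$)
$p{\left(W,m \right)} = - \frac{2}{3}$ ($p{\left(W,m \right)} = \frac{7}{3} + \frac{1}{3} \left(-9\right) = \frac{7}{3} - 3 = - \frac{2}{3}$)
$P{\left(R \right)} = R^{2} + \frac{R}{3}$ ($P{\left(R \right)} = \left(R^{2} - \frac{2 R}{3}\right) + R = R^{2} + \frac{R}{3}$)
$-37648 - P{\left(109 \right)} = -37648 - 109 \left(\frac{1}{3} + 109\right) = -37648 - 109 \cdot \frac{328}{3} = -37648 - \frac{35752}{3} = - \frac{148696}{3}$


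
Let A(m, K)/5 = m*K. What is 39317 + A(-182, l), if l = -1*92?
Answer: 123037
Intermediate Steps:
l = -92
A(m, K) = 5*K*m (A(m, K) = 5*(m*K) = 5*(K*m) = 5*K*m)
39317 + A(-182, l) = 39317 + 5*(-92)*(-182) = 39317 + 83720 = 123037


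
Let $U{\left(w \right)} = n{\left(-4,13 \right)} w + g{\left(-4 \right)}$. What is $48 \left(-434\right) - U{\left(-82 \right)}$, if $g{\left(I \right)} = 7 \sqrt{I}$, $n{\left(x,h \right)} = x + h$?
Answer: $-20094 - 14 i \approx -20094.0 - 14.0 i$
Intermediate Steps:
$n{\left(x,h \right)} = h + x$
$U{\left(w \right)} = 9 w + 14 i$ ($U{\left(w \right)} = \left(13 - 4\right) w + 7 \sqrt{-4} = 9 w + 7 \cdot 2 i = 9 w + 14 i$)
$48 \left(-434\right) - U{\left(-82 \right)} = 48 \left(-434\right) - \left(9 \left(-82\right) + 14 i\right) = -20832 - \left(-738 + 14 i\right) = -20832 + \left(738 - 14 i\right) = -20094 - 14 i$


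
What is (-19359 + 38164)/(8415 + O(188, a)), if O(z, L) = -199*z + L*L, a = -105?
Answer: -18805/17972 ≈ -1.0464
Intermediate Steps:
O(z, L) = L² - 199*z (O(z, L) = -199*z + L² = L² - 199*z)
(-19359 + 38164)/(8415 + O(188, a)) = (-19359 + 38164)/(8415 + ((-105)² - 199*188)) = 18805/(8415 + (11025 - 37412)) = 18805/(8415 - 26387) = 18805/(-17972) = 18805*(-1/17972) = -18805/17972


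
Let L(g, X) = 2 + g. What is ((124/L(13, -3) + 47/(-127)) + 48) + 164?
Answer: 418903/1905 ≈ 219.90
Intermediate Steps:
((124/L(13, -3) + 47/(-127)) + 48) + 164 = ((124/(2 + 13) + 47/(-127)) + 48) + 164 = ((124/15 + 47*(-1/127)) + 48) + 164 = ((124*(1/15) - 47/127) + 48) + 164 = ((124/15 - 47/127) + 48) + 164 = (15043/1905 + 48) + 164 = 106483/1905 + 164 = 418903/1905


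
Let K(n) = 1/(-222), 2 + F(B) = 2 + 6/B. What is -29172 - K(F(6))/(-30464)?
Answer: -197290469377/6763008 ≈ -29172.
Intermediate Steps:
F(B) = 6/B (F(B) = -2 + (2 + 6/B) = 6/B)
K(n) = -1/222
-29172 - K(F(6))/(-30464) = -29172 - (-1)/(222*(-30464)) = -29172 - (-1)*(-1)/(222*30464) = -29172 - 1*1/6763008 = -29172 - 1/6763008 = -197290469377/6763008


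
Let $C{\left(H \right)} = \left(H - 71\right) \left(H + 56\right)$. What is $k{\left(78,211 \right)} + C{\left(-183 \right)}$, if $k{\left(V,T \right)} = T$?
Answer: $32469$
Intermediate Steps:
$C{\left(H \right)} = \left(-71 + H\right) \left(56 + H\right)$
$k{\left(78,211 \right)} + C{\left(-183 \right)} = 211 - \left(1231 - 33489\right) = 211 + \left(-3976 + 33489 + 2745\right) = 211 + 32258 = 32469$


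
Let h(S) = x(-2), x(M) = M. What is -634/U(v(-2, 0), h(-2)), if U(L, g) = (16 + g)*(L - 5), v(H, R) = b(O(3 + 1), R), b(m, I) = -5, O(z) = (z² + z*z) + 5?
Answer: 317/70 ≈ 4.5286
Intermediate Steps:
h(S) = -2
O(z) = 5 + 2*z² (O(z) = (z² + z²) + 5 = 2*z² + 5 = 5 + 2*z²)
v(H, R) = -5
U(L, g) = (-5 + L)*(16 + g) (U(L, g) = (16 + g)*(-5 + L) = (-5 + L)*(16 + g))
-634/U(v(-2, 0), h(-2)) = -634/(-80 - 5*(-2) + 16*(-5) - 5*(-2)) = -634/(-80 + 10 - 80 + 10) = -634/(-140) = -634*(-1/140) = 317/70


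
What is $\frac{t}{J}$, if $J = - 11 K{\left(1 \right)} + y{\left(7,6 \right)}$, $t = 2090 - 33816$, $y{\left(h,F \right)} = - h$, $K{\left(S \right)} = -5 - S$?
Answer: $- \frac{31726}{59} \approx -537.73$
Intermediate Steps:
$t = -31726$ ($t = 2090 - 33816 = -31726$)
$J = 59$ ($J = - 11 \left(-5 - 1\right) - 7 = \left(-11\right) \left(-6\right) - 7 = 66 - 7 = 59$)
$\frac{t}{J} = - \frac{31726}{59}$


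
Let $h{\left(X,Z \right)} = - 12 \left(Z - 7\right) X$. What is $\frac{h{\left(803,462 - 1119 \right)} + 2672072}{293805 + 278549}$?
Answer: $\frac{4535188}{286177} \approx 15.847$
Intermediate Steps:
$h{\left(X,Z \right)} = X \left(84 - 12 Z\right)$ ($h{\left(X,Z \right)} = - 12 \left(Z - 7\right) X = - 12 \left(-7 + Z\right) X = \left(84 - 12 Z\right) X = X \left(84 - 12 Z\right)$)
$\frac{h{\left(803,462 - 1119 \right)} + 2672072}{293805 + 278549} = \frac{12 \cdot 803 \left(7 - \left(462 - 1119\right)\right) + 2672072}{293805 + 278549} = \frac{12 \cdot 803 \left(7 - -657\right) + 2672072}{572354} = \left(12 \cdot 803 \left(7 + 657\right) + 2672072\right) \frac{1}{572354} = \left(12 \cdot 803 \cdot 664 + 2672072\right) \frac{1}{572354} = \left(6398304 + 2672072\right) \frac{1}{572354} = 9070376 \cdot \frac{1}{572354} = \frac{4535188}{286177}$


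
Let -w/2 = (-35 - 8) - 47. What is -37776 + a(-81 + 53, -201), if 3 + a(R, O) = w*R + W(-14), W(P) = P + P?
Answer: -42847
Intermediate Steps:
w = 180 (w = -2*((-35 - 8) - 47) = -2*(-43 - 47) = -2*(-90) = 180)
W(P) = 2*P
a(R, O) = -31 + 180*R (a(R, O) = -3 + (180*R + 2*(-14)) = -3 + (180*R - 28) = -3 + (-28 + 180*R) = -31 + 180*R)
-37776 + a(-81 + 53, -201) = -37776 + (-31 + 180*(-81 + 53)) = -37776 + (-31 + 180*(-28)) = -37776 + (-31 - 5040) = -37776 - 5071 = -42847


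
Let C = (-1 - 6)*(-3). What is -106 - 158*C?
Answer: -3424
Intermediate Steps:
C = 21 (C = -7*(-3) = 21)
-106 - 158*C = -106 - 158*21 = -106 - 3318 = -3424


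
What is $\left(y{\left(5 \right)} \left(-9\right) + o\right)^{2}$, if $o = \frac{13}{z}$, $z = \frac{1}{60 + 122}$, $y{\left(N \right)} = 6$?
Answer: $5345344$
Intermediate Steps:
$z = \frac{1}{182} \approx 0.0054945$
$o = 2366$ ($o = 13 \frac{1}{\frac{1}{182}} = 13 \cdot 182 = 2366$)
$\left(y{\left(5 \right)} \left(-9\right) + o\right)^{2} = \left(6 \left(-9\right) + 2366\right)^{2} = \left(-54 + 2366\right)^{2} = 2312^{2} = 5345344$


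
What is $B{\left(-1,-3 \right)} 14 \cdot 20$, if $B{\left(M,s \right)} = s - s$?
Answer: $0$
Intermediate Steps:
$B{\left(M,s \right)} = 0$
$B{\left(-1,-3 \right)} 14 \cdot 20 = 0 \cdot 14 \cdot 20 = 0 \cdot 20 = 0$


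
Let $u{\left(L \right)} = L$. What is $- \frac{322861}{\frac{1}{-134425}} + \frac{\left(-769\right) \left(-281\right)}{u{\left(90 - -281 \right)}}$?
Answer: $\frac{16101619078264}{371} \approx 4.3401 \cdot 10^{10}$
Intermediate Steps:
$- \frac{322861}{\frac{1}{-134425}} + \frac{\left(-769\right) \left(-281\right)}{u{\left(90 - -281 \right)}} = - \frac{322861}{\frac{1}{-134425}} + \frac{\left(-769\right) \left(-281\right)}{90 - -281} = - \frac{322861}{- \frac{1}{134425}} + \frac{216089}{90 + 281} = \left(-322861\right) \left(-134425\right) + \frac{216089}{371} = 43400589925 + 216089 \cdot \frac{1}{371} = 43400589925 + \frac{216089}{371} = \frac{16101619078264}{371}$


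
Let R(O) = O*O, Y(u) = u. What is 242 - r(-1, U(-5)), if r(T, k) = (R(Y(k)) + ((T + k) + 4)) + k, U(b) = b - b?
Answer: 239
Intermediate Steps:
U(b) = 0
R(O) = O²
r(T, k) = 4 + T + k² + 2*k (r(T, k) = (k² + ((T + k) + 4)) + k = (k² + (4 + T + k)) + k = (4 + T + k + k²) + k = 4 + T + k² + 2*k)
242 - r(-1, U(-5)) = 242 - (4 - 1 + 0² + 2*0) = 242 - (4 - 1 + 0 + 0) = 242 - 1*3 = 242 - 3 = 239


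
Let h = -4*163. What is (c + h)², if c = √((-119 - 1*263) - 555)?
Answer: (652 - I*√937)² ≈ 4.2417e+5 - 39916.0*I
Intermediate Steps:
h = -652
c = I*√937 (c = √((-119 - 263) - 555) = √(-382 - 555) = √(-937) = I*√937 ≈ 30.61*I)
(c + h)² = (I*√937 - 652)² = (-652 + I*√937)²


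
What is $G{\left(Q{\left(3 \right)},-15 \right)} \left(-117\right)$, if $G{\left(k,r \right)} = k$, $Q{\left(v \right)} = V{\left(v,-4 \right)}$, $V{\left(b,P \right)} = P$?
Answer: $468$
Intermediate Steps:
$Q{\left(v \right)} = -4$
$G{\left(Q{\left(3 \right)},-15 \right)} \left(-117\right) = \left(-4\right) \left(-117\right) = 468$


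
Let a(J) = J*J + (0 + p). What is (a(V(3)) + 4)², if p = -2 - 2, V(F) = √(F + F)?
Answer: 36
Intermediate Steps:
V(F) = √2*√F (V(F) = √(2*F) = √2*√F)
p = -4
a(J) = -4 + J² (a(J) = J*J + (0 - 4) = J² - 4 = -4 + J²)
(a(V(3)) + 4)² = ((-4 + (√2*√3)²) + 4)² = ((-4 + (√6)²) + 4)² = ((-4 + 6) + 4)² = (2 + 4)² = 6² = 36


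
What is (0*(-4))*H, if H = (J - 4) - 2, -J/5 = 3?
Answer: 0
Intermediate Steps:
J = -15 (J = -5*3 = -15)
H = -21 (H = (-15 - 4) - 2 = -19 - 2 = -21)
(0*(-4))*H = (0*(-4))*(-21) = 0*(-21) = 0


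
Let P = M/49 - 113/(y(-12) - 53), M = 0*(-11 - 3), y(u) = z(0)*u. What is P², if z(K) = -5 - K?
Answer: 12769/49 ≈ 260.59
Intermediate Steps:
y(u) = -5*u (y(u) = (-5 - 1*0)*u = (-5 + 0)*u = -5*u)
M = 0 (M = 0*(-14) = 0)
P = -113/7 (P = 0/49 - 113/(-5*(-12) - 53) = 0*(1/49) - 113/(60 - 53) = 0 - 113/7 = -113/7 ≈ -16.143)
P² = (-113/7)² = 12769/49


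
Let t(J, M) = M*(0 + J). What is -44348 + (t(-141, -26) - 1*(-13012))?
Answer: -27670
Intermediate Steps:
t(J, M) = J*M (t(J, M) = M*J = J*M)
-44348 + (t(-141, -26) - 1*(-13012)) = -44348 + (-141*(-26) - 1*(-13012)) = -44348 + (3666 + 13012) = -44348 + 16678 = -27670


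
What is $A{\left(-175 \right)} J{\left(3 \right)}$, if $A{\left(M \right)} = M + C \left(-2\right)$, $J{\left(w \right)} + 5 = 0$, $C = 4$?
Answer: $915$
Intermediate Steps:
$J{\left(w \right)} = -5$ ($J{\left(w \right)} = -5 + 0 = -5$)
$A{\left(M \right)} = -8 + M$ ($A{\left(M \right)} = M + 4 \left(-2\right) = M - 8 = -8 + M$)
$A{\left(-175 \right)} J{\left(3 \right)} = \left(-8 - 175\right) \left(-5\right) = \left(-183\right) \left(-5\right) = 915$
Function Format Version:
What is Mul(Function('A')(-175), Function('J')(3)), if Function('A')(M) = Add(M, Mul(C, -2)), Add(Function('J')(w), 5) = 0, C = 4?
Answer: 915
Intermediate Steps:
Function('J')(w) = -5 (Function('J')(w) = Add(-5, 0) = -5)
Function('A')(M) = Add(-8, M) (Function('A')(M) = Add(M, Mul(4, -2)) = Add(M, -8) = Add(-8, M))
Mul(Function('A')(-175), Function('J')(3)) = Mul(Add(-8, -175), -5) = Mul(-183, -5) = 915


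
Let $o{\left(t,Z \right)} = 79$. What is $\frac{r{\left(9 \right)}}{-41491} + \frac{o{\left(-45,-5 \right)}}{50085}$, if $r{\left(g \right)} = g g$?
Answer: $- \frac{779096}{2078076735} \approx -0.00037491$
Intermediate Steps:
$r{\left(g \right)} = g^{2}$
$\frac{r{\left(9 \right)}}{-41491} + \frac{o{\left(-45,-5 \right)}}{50085} = \frac{9^{2}}{-41491} + \frac{79}{50085} = 81 \left(- \frac{1}{41491}\right) + 79 \cdot \frac{1}{50085} = - \frac{81}{41491} + \frac{79}{50085} = - \frac{779096}{2078076735}$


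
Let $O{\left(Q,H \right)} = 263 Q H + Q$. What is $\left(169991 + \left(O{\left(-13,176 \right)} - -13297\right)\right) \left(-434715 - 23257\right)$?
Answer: $191647084868$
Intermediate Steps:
$O{\left(Q,H \right)} = Q + 263 H Q$ ($O{\left(Q,H \right)} = 263 H Q + Q = Q + 263 H Q$)
$\left(169991 + \left(O{\left(-13,176 \right)} - -13297\right)\right) \left(-434715 - 23257\right) = \left(169991 - \left(-13297 + 13 \left(1 + 263 \cdot 176\right)\right)\right) \left(-434715 - 23257\right) = \left(169991 + \left(- 13 \left(1 + 46288\right) + 13297\right)\right) \left(-457972\right) = \left(169991 + \left(\left(-13\right) 46289 + 13297\right)\right) \left(-457972\right) = \left(169991 + \left(-601757 + 13297\right)\right) \left(-457972\right) = \left(169991 - 588460\right) \left(-457972\right) = \left(-418469\right) \left(-457972\right) = 191647084868$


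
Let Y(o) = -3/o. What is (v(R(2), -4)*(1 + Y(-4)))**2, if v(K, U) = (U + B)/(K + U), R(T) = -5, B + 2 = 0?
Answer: 49/36 ≈ 1.3611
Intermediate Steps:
B = -2 (B = -2 + 0 = -2)
v(K, U) = (-2 + U)/(K + U) (v(K, U) = (U - 2)/(K + U) = (-2 + U)/(K + U))
(v(R(2), -4)*(1 + Y(-4)))**2 = (((-2 - 4)/(-5 - 4))*(1 - 3/(-4)))**2 = ((-6/(-9))*(1 - 3*(-1/4)))**2 = ((-1/9*(-6))*(1 + 3/4))**2 = ((2/3)*(7/4))**2 = (7/6)**2 = 49/36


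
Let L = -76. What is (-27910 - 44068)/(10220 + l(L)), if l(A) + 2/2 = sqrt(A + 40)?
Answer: -735543182/104427997 + 431868*I/104427997 ≈ -7.0435 + 0.0041356*I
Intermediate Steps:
l(A) = -1 + sqrt(40 + A) (l(A) = -1 + sqrt(A + 40) = -1 + sqrt(40 + A))
(-27910 - 44068)/(10220 + l(L)) = (-27910 - 44068)/(10220 + (-1 + sqrt(40 - 76))) = -71978/(10220 + (-1 + sqrt(-36))) = -71978/(10220 + (-1 + 6*I)) = -71978*(10219 - 6*I)/104427997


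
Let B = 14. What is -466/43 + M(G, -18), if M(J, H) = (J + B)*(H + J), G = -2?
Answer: -10786/43 ≈ -250.84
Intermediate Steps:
M(J, H) = (14 + J)*(H + J) (M(J, H) = (J + 14)*(H + J) = (14 + J)*(H + J))
-466/43 + M(G, -18) = -466/43 + ((-2)² + 14*(-18) + 14*(-2) - 18*(-2)) = -466*1/43 + (4 - 252 - 28 + 36) = -466/43 - 240 = -10786/43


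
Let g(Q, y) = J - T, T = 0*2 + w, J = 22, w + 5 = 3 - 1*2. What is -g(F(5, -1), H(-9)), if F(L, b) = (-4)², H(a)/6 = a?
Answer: -26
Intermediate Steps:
H(a) = 6*a
w = -4 (w = -5 + (3 - 1*2) = -5 + (3 - 2) = -5 + 1 = -4)
F(L, b) = 16
T = -4 (T = 0*2 - 4 = 0 - 4 = -4)
g(Q, y) = 26 (g(Q, y) = 22 - 1*(-4) = 22 + 4 = 26)
-g(F(5, -1), H(-9)) = -1*26 = -26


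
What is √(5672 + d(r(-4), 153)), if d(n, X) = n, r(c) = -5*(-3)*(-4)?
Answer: 2*√1403 ≈ 74.913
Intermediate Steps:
r(c) = -60 (r(c) = 15*(-4) = -60)
√(5672 + d(r(-4), 153)) = √(5672 - 60) = √5612 = 2*√1403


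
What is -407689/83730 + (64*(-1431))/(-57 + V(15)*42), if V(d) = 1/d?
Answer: 38231157881/22690830 ≈ 1684.9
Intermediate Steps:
V(d) = 1/d
-407689/83730 + (64*(-1431))/(-57 + V(15)*42) = -407689/83730 + (64*(-1431))/(-57 + 42/15) = -407689*1/83730 - 91584/(-57 + (1/15)*42) = -407689/83730 - 91584/(-57 + 14/5) = -407689/83730 - 91584/(-271/5) = -407689/83730 - 91584*(-5/271) = -407689/83730 + 457920/271 = 38231157881/22690830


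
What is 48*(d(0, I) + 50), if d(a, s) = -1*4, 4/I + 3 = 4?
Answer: 2208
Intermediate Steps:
I = 4 (I = 4/(-3 + 4) = 4/1 = 4*1 = 4)
d(a, s) = -4
48*(d(0, I) + 50) = 48*(-4 + 50) = 48*46 = 2208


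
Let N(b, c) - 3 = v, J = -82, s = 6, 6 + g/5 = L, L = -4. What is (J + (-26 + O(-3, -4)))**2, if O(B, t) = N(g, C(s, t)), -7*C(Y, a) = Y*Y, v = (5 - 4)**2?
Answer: 10816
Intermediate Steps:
g = -50 (g = -30 + 5*(-4) = -30 - 20 = -50)
v = 1 (v = 1**2 = 1)
C(Y, a) = -Y**2/7 (C(Y, a) = -Y*Y/7 = -Y**2/7)
N(b, c) = 4 (N(b, c) = 3 + 1 = 4)
O(B, t) = 4
(J + (-26 + O(-3, -4)))**2 = (-82 + (-26 + 4))**2 = (-82 - 22)**2 = (-104)**2 = 10816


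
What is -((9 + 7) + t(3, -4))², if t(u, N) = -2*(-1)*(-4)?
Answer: -64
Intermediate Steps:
t(u, N) = -8 (t(u, N) = 2*(-4) = -8)
-((9 + 7) + t(3, -4))² = -((9 + 7) - 8)² = -(16 - 8)² = -1*8² = -1*64 = -64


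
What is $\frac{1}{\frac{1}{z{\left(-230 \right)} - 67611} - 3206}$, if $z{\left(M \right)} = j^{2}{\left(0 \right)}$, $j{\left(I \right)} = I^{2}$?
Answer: $- \frac{67611}{216760867} \approx -0.00031192$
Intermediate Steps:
$z{\left(M \right)} = 0$ ($z{\left(M \right)} = \left(0^{2}\right)^{2} = 0^{2} = 0$)
$\frac{1}{\frac{1}{z{\left(-230 \right)} - 67611} - 3206} = \frac{1}{\frac{1}{0 - 67611} - 3206} = \frac{1}{\frac{1}{-67611} - 3206} = \frac{1}{- \frac{1}{67611} - 3206} = \frac{1}{- \frac{216760867}{67611}} = - \frac{67611}{216760867}$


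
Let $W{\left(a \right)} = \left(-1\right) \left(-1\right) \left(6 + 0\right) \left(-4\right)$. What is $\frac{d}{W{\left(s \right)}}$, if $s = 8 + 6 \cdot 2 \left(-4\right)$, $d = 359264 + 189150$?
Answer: $- \frac{274207}{12} \approx -22851.0$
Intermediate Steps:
$d = 548414$
$s = -40$ ($s = 8 + 12 \left(-4\right) = 8 - 48 = -40$)
$W{\left(a \right)} = -24$ ($W{\left(a \right)} = 1 \cdot 6 \left(-4\right) = 1 \left(-24\right) = -24$)
$\frac{d}{W{\left(s \right)}} = \frac{548414}{-24} = 548414 \left(- \frac{1}{24}\right) = - \frac{274207}{12}$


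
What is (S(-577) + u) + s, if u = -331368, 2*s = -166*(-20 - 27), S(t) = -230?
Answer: -327697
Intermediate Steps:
s = 3901 (s = (-166*(-20 - 27))/2 = (-166*(-47))/2 = (½)*7802 = 3901)
(S(-577) + u) + s = (-230 - 331368) + 3901 = -331598 + 3901 = -327697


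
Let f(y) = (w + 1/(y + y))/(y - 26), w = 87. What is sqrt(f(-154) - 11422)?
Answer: I*sqrt(9752242115)/924 ≈ 106.88*I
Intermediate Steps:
f(y) = (87 + 1/(2*y))/(-26 + y) (f(y) = (87 + 1/(y + y))/(y - 26) = (87 + 1/(2*y))/(-26 + y))
sqrt(f(-154) - 11422) = sqrt((1/2)*(1 + 174*(-154))/(-154*(-26 - 154)) - 11422) = sqrt((1/2)*(-1/154)*(1 - 26796)/(-180) - 11422) = sqrt((1/2)*(-1/154)*(-1/180)*(-26795) - 11422) = sqrt(-5359/11088 - 11422) = sqrt(-126652495/11088) = I*sqrt(9752242115)/924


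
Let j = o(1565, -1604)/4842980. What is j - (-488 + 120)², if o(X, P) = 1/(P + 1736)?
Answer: -86572955504639/639273360 ≈ -1.3542e+5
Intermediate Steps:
o(X, P) = 1/(1736 + P)
j = 1/639273360 (j = 1/((1736 - 1604)*4842980) = (1/4842980)/132 = (1/132)*(1/4842980) = 1/639273360 ≈ 1.5643e-9)
j - (-488 + 120)² = 1/639273360 - (-488 + 120)² = 1/639273360 - 1*(-368)² = 1/639273360 - 1*135424 = 1/639273360 - 135424 = -86572955504639/639273360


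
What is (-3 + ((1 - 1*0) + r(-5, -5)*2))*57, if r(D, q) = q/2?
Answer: -399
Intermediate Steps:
r(D, q) = q/2 (r(D, q) = q*(½) = q/2)
(-3 + ((1 - 1*0) + r(-5, -5)*2))*57 = (-3 + ((1 - 1*0) + ((½)*(-5))*2))*57 = (-3 + ((1 + 0) - 5/2*2))*57 = (-3 + (1 - 5))*57 = (-3 - 4)*57 = -7*57 = -399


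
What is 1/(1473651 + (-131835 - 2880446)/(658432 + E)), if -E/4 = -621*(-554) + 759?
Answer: 720740/1062122234021 ≈ 6.7858e-7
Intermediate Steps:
E = -1379172 (E = -4*(-621*(-554) + 759) = -4*(344034 + 759) = -4*344793 = -1379172)
1/(1473651 + (-131835 - 2880446)/(658432 + E)) = 1/(1473651 + (-131835 - 2880446)/(658432 - 1379172)) = 1/(1473651 - 3012281/(-720740)) = 1/(1473651 - 3012281*(-1/720740)) = 1/(1473651 + 3012281/720740) = 1/(1062122234021/720740) = 720740/1062122234021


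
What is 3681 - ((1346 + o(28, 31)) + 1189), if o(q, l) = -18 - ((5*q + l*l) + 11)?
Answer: 2276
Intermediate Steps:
o(q, l) = -29 - l² - 5*q (o(q, l) = -18 - ((5*q + l²) + 11) = -18 - ((l² + 5*q) + 11) = -18 - (11 + l² + 5*q) = -18 + (-11 - l² - 5*q) = -29 - l² - 5*q)
3681 - ((1346 + o(28, 31)) + 1189) = 3681 - ((1346 + (-29 - 1*31² - 5*28)) + 1189) = 3681 - ((1346 + (-29 - 1*961 - 140)) + 1189) = 3681 - ((1346 + (-29 - 961 - 140)) + 1189) = 3681 - ((1346 - 1130) + 1189) = 3681 - (216 + 1189) = 3681 - 1*1405 = 3681 - 1405 = 2276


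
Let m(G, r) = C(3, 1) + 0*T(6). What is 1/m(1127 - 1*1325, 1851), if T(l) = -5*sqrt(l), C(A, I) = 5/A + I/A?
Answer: 1/2 ≈ 0.50000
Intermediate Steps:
m(G, r) = 2 (m(G, r) = (5 + 1)/3 + 0*(-5*sqrt(6)) = (1/3)*6 + 0 = 2 + 0 = 2)
1/m(1127 - 1*1325, 1851) = 1/2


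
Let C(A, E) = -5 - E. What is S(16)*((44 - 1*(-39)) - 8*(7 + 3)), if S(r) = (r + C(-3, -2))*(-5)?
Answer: -195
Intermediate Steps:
S(r) = 15 - 5*r (S(r) = (r + (-5 - 1*(-2)))*(-5) = (r + (-5 + 2))*(-5) = (r - 3)*(-5) = (-3 + r)*(-5) = 15 - 5*r)
S(16)*((44 - 1*(-39)) - 8*(7 + 3)) = (15 - 5*16)*((44 - 1*(-39)) - 8*(7 + 3)) = (15 - 80)*((44 + 39) - 8*10) = -65*(83 - 80) = -65*3 = -195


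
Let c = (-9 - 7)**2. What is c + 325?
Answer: 581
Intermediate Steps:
c = 256 (c = (-16)**2 = 256)
c + 325 = 256 + 325 = 581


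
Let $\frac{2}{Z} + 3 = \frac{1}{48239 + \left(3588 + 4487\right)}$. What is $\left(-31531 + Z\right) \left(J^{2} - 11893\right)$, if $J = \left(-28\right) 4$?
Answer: $- \frac{3467871335649}{168941} \approx -2.0527 \cdot 10^{7}$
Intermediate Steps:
$J = -112$
$Z = - \frac{112628}{168941}$ ($Z = \frac{2}{-3 + \frac{1}{48239 + \left(3588 + 4487\right)}} = \frac{2}{-3 + \frac{1}{48239 + 8075}} = \frac{2}{-3 + \frac{1}{56314}} = \frac{2}{- \frac{168941}{56314}} = 2 \left(- \frac{56314}{168941}\right) = - \frac{112628}{168941} \approx -0.66667$)
$\left(-31531 + Z\right) \left(J^{2} - 11893\right) = \left(-31531 - \frac{112628}{168941}\right) \left(\left(-112\right)^{2} - 11893\right) = - \frac{5326991299 \left(12544 - 11893\right)}{168941} = \left(- \frac{5326991299}{168941}\right) 651 = - \frac{3467871335649}{168941}$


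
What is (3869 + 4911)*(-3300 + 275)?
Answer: -26559500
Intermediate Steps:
(3869 + 4911)*(-3300 + 275) = 8780*(-3025) = -26559500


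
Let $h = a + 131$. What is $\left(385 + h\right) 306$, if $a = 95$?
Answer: $186966$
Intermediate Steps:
$h = 226$ ($h = 95 + 131 = 226$)
$\left(385 + h\right) 306 = \left(385 + 226\right) 306 = 611 \cdot 306 = 186966$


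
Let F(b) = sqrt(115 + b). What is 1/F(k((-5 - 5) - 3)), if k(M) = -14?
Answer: sqrt(101)/101 ≈ 0.099504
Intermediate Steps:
1/F(k((-5 - 5) - 3)) = 1/(sqrt(115 - 14)) = 1/(sqrt(101)) = sqrt(101)/101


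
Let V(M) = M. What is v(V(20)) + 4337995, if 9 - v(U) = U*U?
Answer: 4337604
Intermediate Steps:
v(U) = 9 - U² (v(U) = 9 - U*U = 9 - U²)
v(V(20)) + 4337995 = (9 - 1*20²) + 4337995 = (9 - 1*400) + 4337995 = (9 - 400) + 4337995 = -391 + 4337995 = 4337604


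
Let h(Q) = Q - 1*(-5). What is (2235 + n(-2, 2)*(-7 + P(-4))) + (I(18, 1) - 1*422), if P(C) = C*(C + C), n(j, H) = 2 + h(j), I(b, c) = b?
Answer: 1956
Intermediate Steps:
h(Q) = 5 + Q (h(Q) = Q + 5 = 5 + Q)
n(j, H) = 7 + j (n(j, H) = 2 + (5 + j) = 7 + j)
P(C) = 2*C² (P(C) = C*(2*C) = 2*C²)
(2235 + n(-2, 2)*(-7 + P(-4))) + (I(18, 1) - 1*422) = (2235 + (7 - 2)*(-7 + 2*(-4)²)) + (18 - 1*422) = (2235 + 5*(-7 + 2*16)) + (18 - 422) = (2235 + 5*(-7 + 32)) - 404 = (2235 + 5*25) - 404 = (2235 + 125) - 404 = 2360 - 404 = 1956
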